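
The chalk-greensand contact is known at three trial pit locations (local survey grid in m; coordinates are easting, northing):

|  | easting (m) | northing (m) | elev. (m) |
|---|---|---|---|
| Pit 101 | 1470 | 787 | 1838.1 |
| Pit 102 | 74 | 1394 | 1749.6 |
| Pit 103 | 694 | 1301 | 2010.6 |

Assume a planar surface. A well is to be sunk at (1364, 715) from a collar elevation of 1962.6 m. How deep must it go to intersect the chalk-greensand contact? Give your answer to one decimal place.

279.5 m

Two edge vectors: Pit 101→Pit 102 = (-1396, 607, -88.5), Pit 101→Pit 103 = (-776, 514, 172.5).
Normal n = (Pit 101→Pit 102) × (Pit 101→Pit 103) = (150196.5, 309486, -246512).
So ∂z/∂easting = −n_x/n_z = 0.609287 and ∂z/∂northing = −n_y/n_z = 1.255460.
Intercept c from Pit 101: 1838.1 − 895.65 − 988.05 = −45.60.
At (1364, 715): z_contact = 831.07 + 897.65 − 45.60 = 1683.12 m.
Depth below ground = 1962.6 − 1683.12 = 279.5 m.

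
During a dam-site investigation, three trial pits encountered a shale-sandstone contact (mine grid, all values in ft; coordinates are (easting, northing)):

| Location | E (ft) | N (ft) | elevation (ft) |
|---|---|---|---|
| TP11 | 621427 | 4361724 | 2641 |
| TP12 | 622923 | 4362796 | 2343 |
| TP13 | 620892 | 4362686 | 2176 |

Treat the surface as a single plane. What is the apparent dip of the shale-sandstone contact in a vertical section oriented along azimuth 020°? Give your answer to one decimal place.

20.0°

Two edge vectors: TP11→TP12 = (1496, 1072, -298), TP11→TP13 = (-535, 962, -465).
Normal n = (TP11→TP12) × (TP11→TP13) = (-211804, 855070, 2012672).
So ∂z/∂E = −n_x/n_z = 0.10524 and ∂z/∂N = −n_y/n_z = −0.42484.
Unit vector along 020° is (sin 20°, cos 20°) = (0.3420, 0.9397).
Slope in that direction = a·(0.3420) + b·(0.9397) = −0.36323.
Apparent dip = arctan|0.36323| = 20.0° (true dip is 23.6°, so apparent ≤ true as expected).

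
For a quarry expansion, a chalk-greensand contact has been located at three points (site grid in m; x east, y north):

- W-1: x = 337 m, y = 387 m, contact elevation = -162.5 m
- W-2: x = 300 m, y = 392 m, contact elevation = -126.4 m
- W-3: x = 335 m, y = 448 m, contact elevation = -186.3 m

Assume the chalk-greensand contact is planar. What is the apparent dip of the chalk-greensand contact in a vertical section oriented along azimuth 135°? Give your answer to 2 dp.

23.30°

Two edge vectors: W-1→W-2 = (-37, 5, 36.1), W-1→W-3 = (-2, 61, -23.8).
Normal n = (W-1→W-2) × (W-1→W-3) = (-2321.1, -952.8, -2247).
So ∂z/∂x = −n_x/n_z = −1.03298 and ∂z/∂y = −n_y/n_z = −0.42403.
Unit vector along 135° is (sin 135°, cos 135°) = (0.7071, -0.7071).
Slope in that direction = a·(0.7071) + b·(-0.7071) = −0.43059.
Apparent dip = arctan|0.43059| = 23.30° (true dip is 48.2°, so apparent ≤ true as expected).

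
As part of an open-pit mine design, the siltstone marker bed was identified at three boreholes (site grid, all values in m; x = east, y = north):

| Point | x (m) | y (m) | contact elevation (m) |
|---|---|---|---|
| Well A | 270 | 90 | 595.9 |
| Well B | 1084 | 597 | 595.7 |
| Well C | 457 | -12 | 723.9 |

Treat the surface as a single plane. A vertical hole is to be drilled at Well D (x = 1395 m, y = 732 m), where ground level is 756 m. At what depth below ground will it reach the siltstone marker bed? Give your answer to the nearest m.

Two edge vectors: Well A→Well B = (814, 507, -0.2), Well A→Well C = (187, -102, 128).
Normal n = (Well A→Well B) × (Well A→Well C) = (64875.6, -104229.4, -177837).
So ∂z/∂x = −n_x/n_z = 0.36480 and ∂z/∂y = −n_y/n_z = −0.58610.
Intercept c from Well A: 595.9 − 98.50 + 52.75 = 550.15.
At (1395, 732): z_contact = 508.9 − 429.0 + 550.15 = 630.0 m.
Depth below ground = 756 − 630.0 = 126 m.

126 m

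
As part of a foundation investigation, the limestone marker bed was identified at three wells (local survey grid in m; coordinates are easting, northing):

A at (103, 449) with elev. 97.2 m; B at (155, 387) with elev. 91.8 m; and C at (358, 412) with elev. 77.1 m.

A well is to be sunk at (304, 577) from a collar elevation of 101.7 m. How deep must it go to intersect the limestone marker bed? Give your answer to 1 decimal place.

16.6 m

Let the plane be z = a·easting + b·northing + c.
B−A: 52a − 62b = −5.4;  C−A: 255a − 37b = −20.1.
Solving gives a = −0.07536, b = 0.02389.
Then c = 97.2 − a·103 − b·449 = 94.23.
At (304, 577): z_contact = −22.91 + 13.79 + 94.23 = 85.11 m.
Depth below ground = 101.7 − 85.11 = 16.6 m.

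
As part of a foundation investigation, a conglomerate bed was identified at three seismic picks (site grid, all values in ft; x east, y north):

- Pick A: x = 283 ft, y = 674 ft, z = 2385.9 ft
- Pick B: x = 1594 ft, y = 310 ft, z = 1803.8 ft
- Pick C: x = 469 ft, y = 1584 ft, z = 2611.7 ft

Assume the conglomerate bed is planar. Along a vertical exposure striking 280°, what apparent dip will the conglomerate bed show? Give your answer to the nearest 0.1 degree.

22.1°

Two edge vectors: Pick A→Pick B = (1311, -364, -582.1), Pick A→Pick C = (186, 910, 225.8).
Normal n = (Pick A→Pick B) × (Pick A→Pick C) = (447519.8, -404294.4, 1260714).
So ∂z/∂x = −n_x/n_z = −0.35497 and ∂z/∂y = −n_y/n_z = 0.32069.
Unit vector along 280° is (sin 280°, cos 280°) = (-0.9848, 0.1736).
Slope in that direction = a·(-0.9848) + b·(0.1736) = 0.40527.
Apparent dip = arctan|0.40527| = 22.1° (true dip is 25.6°, so apparent ≤ true as expected).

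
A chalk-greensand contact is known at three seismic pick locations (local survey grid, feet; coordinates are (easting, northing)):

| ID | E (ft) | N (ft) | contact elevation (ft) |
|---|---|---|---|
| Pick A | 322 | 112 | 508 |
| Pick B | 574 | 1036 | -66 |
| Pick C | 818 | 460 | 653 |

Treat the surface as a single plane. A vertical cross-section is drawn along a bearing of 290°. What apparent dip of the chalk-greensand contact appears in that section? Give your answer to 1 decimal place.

Two edge vectors: Pick A→Pick B = (252, 924, -574), Pick A→Pick C = (496, 348, 145).
Normal n = (Pick A→Pick B) × (Pick A→Pick C) = (333732, -321244, -370608).
So ∂z/∂E = −n_x/n_z = 0.90050 and ∂z/∂N = −n_y/n_z = −0.86680.
Unit vector along 290° is (sin 290°, cos 290°) = (-0.9397, 0.3420).
Slope in that direction = a·(-0.9397) + b·(0.3420) = −1.14266.
Apparent dip = arctan|1.14266| = 48.8° (true dip is 51.3°, so apparent ≤ true as expected).

48.8°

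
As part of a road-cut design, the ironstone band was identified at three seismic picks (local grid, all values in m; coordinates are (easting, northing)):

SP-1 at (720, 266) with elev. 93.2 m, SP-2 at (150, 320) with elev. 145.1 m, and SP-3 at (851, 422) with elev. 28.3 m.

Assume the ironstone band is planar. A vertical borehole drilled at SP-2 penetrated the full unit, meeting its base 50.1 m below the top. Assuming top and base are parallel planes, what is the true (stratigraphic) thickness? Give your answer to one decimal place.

Let the plane be z = a·E + b·N + c.
SP-2−SP-1: −570a + 54b = 51.9;  SP-3−SP-1: 131a + 156b = −64.9.
Solving gives a = −0.12085, b = −0.31454.
|∇z| = √(a²+b²) = 0.33696, so dip δ = arctan(0.33696) = 18.62°.
True thickness = vertical thickness × cos δ = 50.1 × cos 18.62° = 47.5 m.

47.5 m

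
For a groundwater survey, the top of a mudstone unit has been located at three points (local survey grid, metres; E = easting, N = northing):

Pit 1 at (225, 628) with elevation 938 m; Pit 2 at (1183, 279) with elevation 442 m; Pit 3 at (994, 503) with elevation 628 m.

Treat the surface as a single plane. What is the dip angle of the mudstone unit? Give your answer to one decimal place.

32.9°

Two edge vectors: Pit 1→Pit 2 = (958, -349, -496), Pit 1→Pit 3 = (769, -125, -310).
Normal n = (Pit 1→Pit 2) × (Pit 1→Pit 3) = (46190, -84444, 148631).
So ∂z/∂E = −n_x/n_z = −0.31077 and ∂z/∂N = −n_y/n_z = 0.56815.
Gradient magnitude |∇z| = √(a² + b²) = √(0.09658 + 0.32279) = 0.64759.
True dip = arctan(0.64759) = 32.9°, dipping toward SSE (azimuth ≈ 151°).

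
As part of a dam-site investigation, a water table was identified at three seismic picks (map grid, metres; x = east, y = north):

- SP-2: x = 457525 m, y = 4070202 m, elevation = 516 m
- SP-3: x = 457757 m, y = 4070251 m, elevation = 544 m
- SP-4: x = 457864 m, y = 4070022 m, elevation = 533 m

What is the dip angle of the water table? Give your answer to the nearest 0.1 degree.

Let the plane be z = a·x + b·y + c.
SP-3−SP-2: 232a + 49b = 28;  SP-4−SP-2: 339a − 180b = 17.
Solving gives a = 0.10062, b = 0.09505.
Gradient magnitude |∇z| = √(a² + b²) = √(0.01012 + 0.00903) = 0.13841.
True dip = arctan(0.13841) = 7.9°, dipping toward SW (azimuth ≈ 227°).

7.9°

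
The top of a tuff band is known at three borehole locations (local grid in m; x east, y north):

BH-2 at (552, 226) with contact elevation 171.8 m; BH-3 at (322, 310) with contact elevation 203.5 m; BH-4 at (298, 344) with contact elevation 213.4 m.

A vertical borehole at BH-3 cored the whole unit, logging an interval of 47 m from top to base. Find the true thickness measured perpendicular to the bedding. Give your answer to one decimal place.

Two edge vectors: BH-2→BH-3 = (-230, 84, 31.7), BH-2→BH-4 = (-254, 118, 41.6).
Normal n = (BH-2→BH-3) × (BH-2→BH-4) = (-246.2, 1516.2, -5804).
So ∂z/∂x = −n_x/n_z = −0.04242 and ∂z/∂y = −n_y/n_z = 0.26123.
|∇z| = √(a²+b²) = 0.26466, so dip δ = arctan(0.26466) = 14.82°.
True thickness = vertical thickness × cos δ = 47 × cos 14.82° = 45.4 m.

45.4 m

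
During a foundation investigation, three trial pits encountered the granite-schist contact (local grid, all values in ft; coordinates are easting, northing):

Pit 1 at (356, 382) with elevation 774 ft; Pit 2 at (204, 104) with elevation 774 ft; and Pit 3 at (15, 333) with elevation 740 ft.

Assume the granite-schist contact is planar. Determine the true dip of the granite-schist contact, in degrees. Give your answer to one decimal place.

Let the plane be z = a·easting + b·northing + c.
Pit 2−Pit 1: −152a − 278b = 0;  Pit 3−Pit 1: −341a − 49b = −34.
Solving gives a = 0.10821, b = −0.05916.
Gradient magnitude |∇z| = √(a² + b²) = √(0.01171 + 0.00350) = 0.12333.
True dip = arctan(0.12333) = 7.0°, dipping toward WNW (azimuth ≈ 299°).

7.0°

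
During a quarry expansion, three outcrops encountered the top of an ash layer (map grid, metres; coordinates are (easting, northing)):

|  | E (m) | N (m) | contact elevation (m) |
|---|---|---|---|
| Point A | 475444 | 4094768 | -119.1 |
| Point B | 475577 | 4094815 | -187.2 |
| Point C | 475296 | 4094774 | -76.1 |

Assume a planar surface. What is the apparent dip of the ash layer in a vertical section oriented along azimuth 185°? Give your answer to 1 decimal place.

30.4°

Two edge vectors: Point A→Point B = (133, 47, -68.1), Point A→Point C = (-148, 6, 43).
Normal n = (Point A→Point B) × (Point A→Point C) = (2429.6, 4359.8, 7754).
So ∂z/∂E = −n_x/n_z = −0.31334 and ∂z/∂N = −n_y/n_z = −0.56226.
Unit vector along 185° is (sin 185°, cos 185°) = (-0.0872, -0.9962).
Slope in that direction = a·(-0.0872) + b·(-0.9962) = 0.58743.
Apparent dip = arctan|0.58743| = 30.4° (true dip is 32.8°, so apparent ≤ true as expected).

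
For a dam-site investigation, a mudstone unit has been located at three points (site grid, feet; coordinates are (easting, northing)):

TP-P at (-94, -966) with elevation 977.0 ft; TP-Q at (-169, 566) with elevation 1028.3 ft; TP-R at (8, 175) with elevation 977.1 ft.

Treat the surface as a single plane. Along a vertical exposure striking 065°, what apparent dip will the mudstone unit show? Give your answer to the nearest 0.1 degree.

11.8°

Let the plane be z = a·E + b·N + c.
TP-Q−TP-P: −75a + 1532b = 51.3;  TP-R−TP-P: 102a + 1141b = 0.1.
Solving gives a = −0.24140, b = 0.02167.
Unit vector along 065° is (sin 65°, cos 65°) = (0.9063, 0.4226).
Slope in that direction = a·(0.9063) + b·(0.4226) = −0.20963.
Apparent dip = arctan|0.20963| = 11.8° (true dip is 13.6°, so apparent ≤ true as expected).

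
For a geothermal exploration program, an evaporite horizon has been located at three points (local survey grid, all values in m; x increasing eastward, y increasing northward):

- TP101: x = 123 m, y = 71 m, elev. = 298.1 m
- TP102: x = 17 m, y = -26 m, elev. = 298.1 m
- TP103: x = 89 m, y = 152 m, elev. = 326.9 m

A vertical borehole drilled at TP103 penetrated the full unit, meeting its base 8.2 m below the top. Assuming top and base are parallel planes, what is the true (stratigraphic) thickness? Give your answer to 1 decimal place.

7.7 m

Two edge vectors: TP101→TP102 = (-106, -97, 0), TP101→TP103 = (-34, 81, 28.8).
Normal n = (TP101→TP102) × (TP101→TP103) = (-2793.6, 3052.8, -11884).
So ∂z/∂x = −n_x/n_z = −0.23507 and ∂z/∂y = −n_y/n_z = 0.25688.
|∇z| = √(a²+b²) = 0.34821, so dip δ = arctan(0.34821) = 19.20°.
True thickness = vertical thickness × cos δ = 8.2 × cos 19.20° = 7.7 m.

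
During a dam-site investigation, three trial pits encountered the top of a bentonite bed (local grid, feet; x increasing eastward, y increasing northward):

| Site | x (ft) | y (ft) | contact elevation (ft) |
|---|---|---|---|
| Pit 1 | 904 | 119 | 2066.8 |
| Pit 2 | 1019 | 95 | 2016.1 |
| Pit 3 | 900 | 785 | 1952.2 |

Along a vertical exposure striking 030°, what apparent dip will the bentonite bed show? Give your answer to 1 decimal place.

21.3°

Two edge vectors: Pit 1→Pit 2 = (115, -24, -50.7), Pit 1→Pit 3 = (-4, 666, -114.6).
Normal n = (Pit 1→Pit 2) × (Pit 1→Pit 3) = (36516.6, 13381.8, 76494).
So ∂z/∂x = −n_x/n_z = −0.47738 and ∂z/∂y = −n_y/n_z = −0.17494.
Unit vector along 030° is (sin 30°, cos 30°) = (0.5000, 0.8660).
Slope in that direction = a·(0.5000) + b·(0.8660) = −0.39019.
Apparent dip = arctan|0.39019| = 21.3° (true dip is 26.9°, so apparent ≤ true as expected).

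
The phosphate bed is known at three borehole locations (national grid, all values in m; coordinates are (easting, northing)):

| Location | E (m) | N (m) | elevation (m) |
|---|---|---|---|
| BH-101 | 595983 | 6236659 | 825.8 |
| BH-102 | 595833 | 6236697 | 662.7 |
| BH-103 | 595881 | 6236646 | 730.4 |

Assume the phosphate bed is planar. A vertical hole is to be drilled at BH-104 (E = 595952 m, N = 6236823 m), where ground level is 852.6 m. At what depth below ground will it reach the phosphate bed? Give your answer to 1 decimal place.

Let the plane be z = a·E + b·N + c.
BH-102−BH-101: −150a + 38b = −163.1;  BH-103−BH-101: −102a − 13b = −95.4.
Solving gives a = 0.986182630, b = −0.399279094.
Then c = 825.8 − a·595983 − b·6236659 = 1903245.27.
At (595952, 6236823): z_contact = 587717.51 − 2490233.04 + 1903245.27 = 729.75 m.
Depth below ground = 852.6 − 729.75 = 122.9 m.

122.9 m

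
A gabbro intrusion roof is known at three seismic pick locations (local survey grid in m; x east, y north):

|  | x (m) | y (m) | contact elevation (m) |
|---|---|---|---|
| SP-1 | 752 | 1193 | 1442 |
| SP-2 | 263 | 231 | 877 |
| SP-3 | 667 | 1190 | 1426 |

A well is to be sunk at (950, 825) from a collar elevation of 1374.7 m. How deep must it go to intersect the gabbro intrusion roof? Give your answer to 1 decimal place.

Two edge vectors: SP-1→SP-2 = (-489, -962, -565), SP-1→SP-3 = (-85, -3, -16).
Normal n = (SP-1→SP-2) × (SP-1→SP-3) = (13697, 40201, -80303).
So ∂z/∂x = −n_x/n_z = 0.170566 and ∂z/∂y = −n_y/n_z = 0.500616.
Intercept c from SP-1: 1442 − 128.27 − 597.24 = 716.50.
At (950, 825): z_contact = 162.04 + 413.01 + 716.50 = 1291.55 m.
Depth below ground = 1374.7 − 1291.55 = 83.2 m.

83.2 m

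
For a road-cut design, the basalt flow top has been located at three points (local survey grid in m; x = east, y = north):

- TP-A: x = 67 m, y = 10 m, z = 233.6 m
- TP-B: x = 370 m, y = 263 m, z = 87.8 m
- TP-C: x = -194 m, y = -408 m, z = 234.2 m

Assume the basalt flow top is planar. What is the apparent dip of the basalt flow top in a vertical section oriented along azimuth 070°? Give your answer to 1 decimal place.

Two edge vectors: TP-A→TP-B = (303, 253, -145.8), TP-A→TP-C = (-261, -418, 0.6).
Normal n = (TP-A→TP-B) × (TP-A→TP-C) = (-60792.6, 37872, -60621).
So ∂z/∂x = −n_x/n_z = −1.00283 and ∂z/∂y = −n_y/n_z = 0.62473.
Unit vector along 070° is (sin 70°, cos 70°) = (0.9397, 0.3420).
Slope in that direction = a·(0.9397) + b·(0.3420) = −0.72868.
Apparent dip = arctan|0.72868| = 36.1° (true dip is 49.8°, so apparent ≤ true as expected).

36.1°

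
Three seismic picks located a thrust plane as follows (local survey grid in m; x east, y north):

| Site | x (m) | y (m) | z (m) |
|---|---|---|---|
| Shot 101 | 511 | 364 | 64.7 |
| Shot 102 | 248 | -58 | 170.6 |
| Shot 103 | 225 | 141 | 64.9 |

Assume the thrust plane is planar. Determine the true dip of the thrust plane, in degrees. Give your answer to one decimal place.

31.7°

Let the plane be z = a·x + b·y + c.
Shot 102−Shot 101: −263a − 422b = 105.9;  Shot 103−Shot 101: −286a − 223b = 0.2.
Solving gives a = 0.37927, b = −0.48732.
Gradient magnitude |∇z| = √(a² + b²) = √(0.14385 + 0.23748) = 0.61752.
True dip = arctan(0.61752) = 31.7°, dipping toward NW (azimuth ≈ 322°).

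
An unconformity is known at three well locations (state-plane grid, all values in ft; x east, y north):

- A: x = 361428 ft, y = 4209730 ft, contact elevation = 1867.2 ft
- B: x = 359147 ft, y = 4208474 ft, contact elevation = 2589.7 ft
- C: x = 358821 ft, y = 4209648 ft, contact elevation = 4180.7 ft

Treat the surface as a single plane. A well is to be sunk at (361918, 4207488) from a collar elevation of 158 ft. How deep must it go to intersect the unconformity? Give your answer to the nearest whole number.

1207 ft

Two edge vectors: A→B = (-2281, -1256, 722.5), A→C = (-2607, -82, 2313.5).
Normal n = (A→B) × (A→C) = (-2846511, 3393536, -3087350).
So ∂z/∂x = −n_x/n_z = −0.92199168 and ∂z/∂y = −n_y/n_z = 1.09917437.
Intercept c from A: 1867.2 + 333233.61 − 4627227.33 = −4292126.53.
At (361918, 4207488): z_contact = −333685.4 + 4624763.0 − 4292126.53 = -1048.9 ft.
Depth below ground = 158 − (-1048.9) = 1207 ft.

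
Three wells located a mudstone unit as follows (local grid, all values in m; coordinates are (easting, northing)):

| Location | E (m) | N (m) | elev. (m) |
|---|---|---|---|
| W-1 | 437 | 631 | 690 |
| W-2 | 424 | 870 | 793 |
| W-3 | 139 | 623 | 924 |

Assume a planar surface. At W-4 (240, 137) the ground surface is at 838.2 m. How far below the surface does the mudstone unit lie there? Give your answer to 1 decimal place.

183.0 m

Two edge vectors: W-1→W-2 = (-13, 239, 103), W-1→W-3 = (-298, -8, 234).
Normal n = (W-1→W-2) × (W-1→W-3) = (56750, -27652, 71326).
So ∂z/∂E = −n_x/n_z = −0.79564 and ∂z/∂N = −n_y/n_z = 0.38768.
Intercept c from W-1: 690 + 347.70 − 244.63 = 793.07.
At (240, 137): z_contact = −190.95 + 53.11 + 793.07 = 655.23 m.
Depth below ground = 838.2 − 655.23 = 183.0 m.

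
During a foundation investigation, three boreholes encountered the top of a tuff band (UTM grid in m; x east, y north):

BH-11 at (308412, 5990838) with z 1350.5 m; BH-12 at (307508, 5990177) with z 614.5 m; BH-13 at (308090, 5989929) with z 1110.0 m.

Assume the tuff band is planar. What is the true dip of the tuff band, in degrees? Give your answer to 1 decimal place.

Two edge vectors: BH-11→BH-12 = (-904, -661, -736), BH-11→BH-13 = (-322, -909, -240.5).
Normal n = (BH-11→BH-12) × (BH-11→BH-13) = (-510053.5, 19580, 608894).
So ∂z/∂x = −n_x/n_z = 0.83767 and ∂z/∂y = −n_y/n_z = −0.03216.
Gradient magnitude |∇z| = √(a² + b²) = √(0.70169 + 0.00103) = 0.83829.
True dip = arctan(0.83829) = 40.0°, dipping toward W (azimuth ≈ 272°).

40.0°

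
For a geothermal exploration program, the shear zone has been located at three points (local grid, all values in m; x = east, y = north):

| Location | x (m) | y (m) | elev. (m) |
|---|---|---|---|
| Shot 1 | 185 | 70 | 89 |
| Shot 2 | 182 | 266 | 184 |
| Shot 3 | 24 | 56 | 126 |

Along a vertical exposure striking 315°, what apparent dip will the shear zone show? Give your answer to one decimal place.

28.0°

Let the plane be z = a·x + b·y + c.
Shot 2−Shot 1: −3a + 196b = 95;  Shot 3−Shot 1: −161a − 14b = 37.
Solving gives a = −0.27160, b = 0.48054.
Unit vector along 315° is (sin 315°, cos 315°) = (-0.7071, 0.7071).
Slope in that direction = a·(-0.7071) + b·(0.7071) = 0.53184.
Apparent dip = arctan|0.53184| = 28.0° (true dip is 28.9°, so apparent ≤ true as expected).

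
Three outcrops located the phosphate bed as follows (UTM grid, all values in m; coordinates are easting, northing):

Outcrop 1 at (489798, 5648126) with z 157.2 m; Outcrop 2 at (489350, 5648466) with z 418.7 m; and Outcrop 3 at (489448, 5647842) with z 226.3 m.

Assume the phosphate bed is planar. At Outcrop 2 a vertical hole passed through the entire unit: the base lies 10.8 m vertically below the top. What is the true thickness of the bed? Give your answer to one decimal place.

9.8 m

Two edge vectors: Outcrop 1→Outcrop 2 = (-448, 340, 261.5), Outcrop 1→Outcrop 3 = (-350, -284, 69.1).
Normal n = (Outcrop 1→Outcrop 2) × (Outcrop 1→Outcrop 3) = (97760, -60568.2, 246232).
So ∂z/∂easting = −n_x/n_z = −0.39702 and ∂z/∂northing = −n_y/n_z = 0.24598.
|∇z| = √(a²+b²) = 0.46705, so dip δ = arctan(0.46705) = 25.03°.
True thickness = vertical thickness × cos δ = 10.8 × cos 25.03° = 9.8 m.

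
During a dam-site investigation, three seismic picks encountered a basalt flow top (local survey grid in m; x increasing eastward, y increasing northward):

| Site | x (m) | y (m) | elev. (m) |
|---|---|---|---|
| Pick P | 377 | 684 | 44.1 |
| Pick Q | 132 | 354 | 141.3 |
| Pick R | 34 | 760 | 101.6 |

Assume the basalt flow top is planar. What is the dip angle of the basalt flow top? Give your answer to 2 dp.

13.91°

Let the plane be z = a·x + b·y + c.
Pick Q−Pick P: −245a − 330b = 97.2;  Pick R−Pick P: −343a + 76b = 57.5.
Solving gives a = −0.20000, b = −0.14606.
Gradient magnitude |∇z| = √(a² + b²) = √(0.04000 + 0.02133) = 0.24766.
True dip = arctan(0.24766) = 13.91°, dipping toward NE (azimuth ≈ 054°).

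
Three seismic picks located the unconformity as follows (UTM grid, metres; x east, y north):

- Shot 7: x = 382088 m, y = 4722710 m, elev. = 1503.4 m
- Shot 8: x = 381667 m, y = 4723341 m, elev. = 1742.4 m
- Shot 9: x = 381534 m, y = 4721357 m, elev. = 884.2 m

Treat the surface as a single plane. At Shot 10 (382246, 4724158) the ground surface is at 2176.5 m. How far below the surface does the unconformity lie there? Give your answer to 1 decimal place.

42.3 m

Let the plane be z = a·x + b·y + c.
Shot 8−Shot 7: −421a + 631b = 239;  Shot 9−Shot 7: −554a − 1353b = −619.2.
Solving gives a = 0.073269313, b = 0.427648781.
Then c = 1503.4 − a·382088 − b·4722710 = −2046153.10.
At (382246, 4724158): z_contact = 28006.90 + 2020280.41 − 2046153.10 = 2134.21 m.
Depth below ground = 2176.5 − 2134.21 = 42.3 m.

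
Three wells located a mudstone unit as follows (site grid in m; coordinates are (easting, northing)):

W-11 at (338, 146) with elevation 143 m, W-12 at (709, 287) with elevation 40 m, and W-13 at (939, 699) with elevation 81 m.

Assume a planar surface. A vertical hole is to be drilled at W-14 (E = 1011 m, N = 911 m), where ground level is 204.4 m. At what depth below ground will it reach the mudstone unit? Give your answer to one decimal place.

Let the plane be z = a·E + b·N + c.
W-12−W-11: 371a + 141b = −103;  W-13−W-11: 601a + 553b = −62.
Solving gives a = −0.400400, b = 0.323039.
Then c = 143 − a·338 − b·146 = 231.17.
At (1011, 911): z_contact = −404.80 + 294.29 + 231.17 = 120.66 m.
Depth below ground = 204.4 − 120.66 = 83.7 m.

83.7 m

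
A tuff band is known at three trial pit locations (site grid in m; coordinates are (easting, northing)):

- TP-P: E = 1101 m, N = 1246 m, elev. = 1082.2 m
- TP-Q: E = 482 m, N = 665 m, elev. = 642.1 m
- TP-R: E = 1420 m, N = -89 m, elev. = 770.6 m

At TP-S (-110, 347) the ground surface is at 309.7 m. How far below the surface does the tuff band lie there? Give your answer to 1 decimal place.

Two edge vectors: TP-P→TP-Q = (-619, -581, -440.1), TP-P→TP-R = (319, -1335, -311.6).
Normal n = (TP-P→TP-Q) × (TP-P→TP-R) = (-406493.9, -333272.3, 1011704).
So ∂z/∂E = −n_x/n_z = 0.401791 and ∂z/∂N = −n_y/n_z = 0.329417.
Intercept c from TP-P: 1082.2 − 442.37 − 410.45 = 229.37.
At (-110, 347): z_contact = −44.20 + 114.31 + 229.37 = 299.48 m.
Depth below ground = 309.7 − 299.48 = 10.2 m.

10.2 m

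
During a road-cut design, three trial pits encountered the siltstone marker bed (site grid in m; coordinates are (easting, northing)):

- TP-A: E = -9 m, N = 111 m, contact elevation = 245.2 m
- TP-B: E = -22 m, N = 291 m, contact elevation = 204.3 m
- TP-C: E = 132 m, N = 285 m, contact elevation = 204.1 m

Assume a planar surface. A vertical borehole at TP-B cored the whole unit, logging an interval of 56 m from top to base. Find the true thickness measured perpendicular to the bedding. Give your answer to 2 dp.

Let the plane be z = a·E + b·N + c.
TP-B−TP-A: −13a + 180b = −40.9;  TP-C−TP-A: 141a + 174b = −41.1.
Solving gives a = −0.01018, b = −0.22796.
|∇z| = √(a²+b²) = 0.22818, so dip δ = arctan(0.22818) = 12.85°.
True thickness = vertical thickness × cos δ = 56 × cos 12.85° = 54.60 m.

54.60 m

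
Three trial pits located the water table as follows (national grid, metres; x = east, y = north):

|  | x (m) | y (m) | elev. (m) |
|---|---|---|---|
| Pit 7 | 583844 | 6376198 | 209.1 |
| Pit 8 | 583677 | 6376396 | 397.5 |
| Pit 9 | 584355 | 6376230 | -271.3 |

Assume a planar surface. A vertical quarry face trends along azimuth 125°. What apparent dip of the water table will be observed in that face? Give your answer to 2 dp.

Two edge vectors: Pit 7→Pit 8 = (-167, 198, 188.4), Pit 7→Pit 9 = (511, 32, -480.4).
Normal n = (Pit 7→Pit 8) × (Pit 7→Pit 9) = (-101148, 16045.6, -106522).
So ∂z/∂x = −n_x/n_z = −0.94955 and ∂z/∂y = −n_y/n_z = 0.15063.
Unit vector along 125° is (sin 125°, cos 125°) = (0.8192, -0.5736).
Slope in that direction = a·(0.8192) + b·(-0.5736) = −0.86422.
Apparent dip = arctan|0.86422| = 40.83° (true dip is 43.9°, so apparent ≤ true as expected).

40.83°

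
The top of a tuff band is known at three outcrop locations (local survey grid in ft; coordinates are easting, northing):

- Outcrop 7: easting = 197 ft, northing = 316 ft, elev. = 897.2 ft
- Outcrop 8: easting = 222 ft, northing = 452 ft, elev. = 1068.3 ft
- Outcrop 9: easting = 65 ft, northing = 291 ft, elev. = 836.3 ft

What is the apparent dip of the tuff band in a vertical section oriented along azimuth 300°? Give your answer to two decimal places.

22.18°

Let the plane be z = a·easting + b·northing + c.
Outcrop 8−Outcrop 7: 25a + 136b = 171.1;  Outcrop 9−Outcrop 7: −132a − 25b = −60.9.
Solving gives a = 0.23114, b = 1.21560.
Unit vector along 300° is (sin 300°, cos 300°) = (-0.8660, 0.5000).
Slope in that direction = a·(-0.8660) + b·(0.5000) = 0.40763.
Apparent dip = arctan|0.40763| = 22.18° (true dip is 51.1°, so apparent ≤ true as expected).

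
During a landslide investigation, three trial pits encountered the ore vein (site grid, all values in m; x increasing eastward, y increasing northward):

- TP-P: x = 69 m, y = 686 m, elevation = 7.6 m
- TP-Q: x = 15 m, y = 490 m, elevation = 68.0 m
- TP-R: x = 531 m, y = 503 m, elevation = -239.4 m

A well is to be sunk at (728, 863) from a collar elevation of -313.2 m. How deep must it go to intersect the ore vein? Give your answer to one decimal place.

Let the plane be z = a·x + b·y + c.
TP-Q−TP-P: −54a − 196b = 60.4;  TP-R−TP-P: 462a − 183b = −247.
Solving gives a = −0.59208, b = −0.14504.
Then c = 7.6 − a·69 − b·686 = 147.95.
At (728, 863): z_contact = −431.04 − 125.17 + 147.95 = -408.25 m.
Depth below ground = -313.2 − (-408.25) = 95.1 m.

95.1 m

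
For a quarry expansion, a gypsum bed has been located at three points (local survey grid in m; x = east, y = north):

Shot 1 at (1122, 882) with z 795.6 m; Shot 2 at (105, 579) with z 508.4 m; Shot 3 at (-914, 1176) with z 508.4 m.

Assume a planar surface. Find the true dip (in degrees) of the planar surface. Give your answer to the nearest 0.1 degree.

20.3°

Two edge vectors: Shot 1→Shot 2 = (-1017, -303, -287.2), Shot 1→Shot 3 = (-2036, 294, -287.2).
Normal n = (Shot 1→Shot 2) × (Shot 1→Shot 3) = (171458.4, 292656.8, -915906).
So ∂z/∂x = −n_x/n_z = 0.18720 and ∂z/∂y = −n_y/n_z = 0.31953.
Gradient magnitude |∇z| = √(a² + b²) = √(0.03504 + 0.10210) = 0.37033.
True dip = arctan(0.37033) = 20.3°, dipping toward SSW (azimuth ≈ 210°).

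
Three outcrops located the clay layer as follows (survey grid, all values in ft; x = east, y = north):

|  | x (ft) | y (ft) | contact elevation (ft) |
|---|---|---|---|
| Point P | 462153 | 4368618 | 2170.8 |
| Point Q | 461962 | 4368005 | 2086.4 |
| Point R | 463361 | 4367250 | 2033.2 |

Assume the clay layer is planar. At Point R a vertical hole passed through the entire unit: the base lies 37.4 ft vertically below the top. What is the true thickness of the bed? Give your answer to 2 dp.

37.08 ft

Two edge vectors: Point P→Point Q = (-191, -613, -84.4), Point P→Point R = (1208, -1368, -137.6).
Normal n = (Point P→Point Q) × (Point P→Point R) = (-31110.4, -128236.8, 1001792).
So ∂z/∂x = −n_x/n_z = 0.03105 and ∂z/∂y = −n_y/n_z = 0.12801.
|∇z| = √(a²+b²) = 0.13172, so dip δ = arctan(0.13172) = 7.50°.
True thickness = vertical thickness × cos δ = 37.4 × cos 7.50° = 37.08 ft.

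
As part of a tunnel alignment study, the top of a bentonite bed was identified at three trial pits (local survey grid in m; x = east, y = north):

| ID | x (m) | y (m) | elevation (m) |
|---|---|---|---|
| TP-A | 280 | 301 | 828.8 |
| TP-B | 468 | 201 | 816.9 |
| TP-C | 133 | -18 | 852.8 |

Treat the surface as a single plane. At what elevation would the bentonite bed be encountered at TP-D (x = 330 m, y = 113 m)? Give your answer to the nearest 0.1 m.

831.6 m

Let the plane be z = a·x + b·y + c.
TP-B−TP-A: 188a − 100b = −11.9;  TP-C−TP-A: −147a − 319b = 24.
Solving gives a = −0.08298, b = −0.03700.
Then c = 828.8 − a·280 − b·301 = 863.17.
At (330, 113): z = −27.4 − 4.2 + 863.17 = 831.6 m.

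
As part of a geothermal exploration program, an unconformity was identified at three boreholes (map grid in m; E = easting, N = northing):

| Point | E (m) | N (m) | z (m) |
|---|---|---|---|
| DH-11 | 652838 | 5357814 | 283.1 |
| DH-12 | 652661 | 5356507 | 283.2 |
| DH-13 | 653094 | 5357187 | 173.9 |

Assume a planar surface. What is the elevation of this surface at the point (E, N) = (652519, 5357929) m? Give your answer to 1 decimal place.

390.3 m

Let the plane be z = a·E + b·N + c.
DH-12−DH-11: −177a − 1307b = 0.1;  DH-13−DH-11: 256a − 627b = −109.2.
Solving gives a = −0.320458692, b = 0.043321491.
Then c = 283.1 − a·652838 − b·5357814 = −22617.78.
At (652519, 5357929): z = −209105.4 + 232113.5 − 22617.78 = 390.3 m.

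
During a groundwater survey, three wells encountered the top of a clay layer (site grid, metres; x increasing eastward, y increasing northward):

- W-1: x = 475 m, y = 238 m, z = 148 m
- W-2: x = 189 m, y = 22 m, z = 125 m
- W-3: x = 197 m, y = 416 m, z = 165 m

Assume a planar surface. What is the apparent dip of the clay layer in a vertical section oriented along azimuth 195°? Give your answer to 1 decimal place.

Two edge vectors: W-1→W-2 = (-286, -216, -23), W-1→W-3 = (-278, 178, 17).
Normal n = (W-1→W-2) × (W-1→W-3) = (422, 11256, -110956).
So ∂z/∂x = −n_x/n_z = 0.00380 and ∂z/∂y = −n_y/n_z = 0.10145.
Unit vector along 195° is (sin 195°, cos 195°) = (-0.2588, -0.9659).
Slope in that direction = a·(-0.2588) + b·(-0.9659) = −0.09897.
Apparent dip = arctan|0.09897| = 5.7° (true dip is 5.8°, so apparent ≤ true as expected).

5.7°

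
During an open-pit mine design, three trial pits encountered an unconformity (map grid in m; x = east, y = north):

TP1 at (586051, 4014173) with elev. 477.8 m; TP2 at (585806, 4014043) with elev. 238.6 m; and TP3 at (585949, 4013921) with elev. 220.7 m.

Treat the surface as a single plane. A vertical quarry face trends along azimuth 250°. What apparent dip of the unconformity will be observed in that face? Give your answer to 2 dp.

38.41°

Let the plane be z = a·x + b·y + c.
TP2−TP1: −245a − 130b = −239.2;  TP3−TP1: −102a − 252b = −257.1.
Solving gives a = 0.55395, b = 0.79602.
Unit vector along 250° is (sin 250°, cos 250°) = (-0.9397, -0.3420).
Slope in that direction = a·(-0.9397) + b·(-0.3420) = −0.79280.
Apparent dip = arctan|0.79280| = 38.41° (true dip is 44.1°, so apparent ≤ true as expected).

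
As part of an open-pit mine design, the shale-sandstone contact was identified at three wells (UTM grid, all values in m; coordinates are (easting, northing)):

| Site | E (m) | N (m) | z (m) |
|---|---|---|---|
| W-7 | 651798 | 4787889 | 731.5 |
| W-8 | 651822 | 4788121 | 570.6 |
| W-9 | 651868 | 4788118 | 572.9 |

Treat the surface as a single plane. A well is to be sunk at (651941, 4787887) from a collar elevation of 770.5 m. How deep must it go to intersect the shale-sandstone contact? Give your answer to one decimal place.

36.9 m

Let the plane be z = a·E + b·N + c.
W-8−W-7: 24a + 232b = −160.9;  W-9−W-7: 70a + 229b = −158.6.
Solving gives a = 0.004737528, b = −0.694024572.
Then c = 731.5 − a·651798 − b·4787889 = 3320556.20.
At (651941, 4787887): z_contact = 3088.59 − 3322911.23 + 3320556.20 = 733.57 m.
Depth below ground = 770.5 − 733.57 = 36.9 m.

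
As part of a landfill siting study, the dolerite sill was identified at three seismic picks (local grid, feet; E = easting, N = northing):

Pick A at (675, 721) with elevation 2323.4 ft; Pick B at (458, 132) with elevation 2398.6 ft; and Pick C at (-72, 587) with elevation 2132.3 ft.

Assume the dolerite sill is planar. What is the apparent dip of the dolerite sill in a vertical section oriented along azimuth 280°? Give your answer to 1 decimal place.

Two edge vectors: Pick A→Pick B = (-217, -589, 75.2), Pick A→Pick C = (-747, -134, -191.1).
Normal n = (Pick A→Pick B) × (Pick A→Pick C) = (122634.7, -97643.1, -410905).
So ∂z/∂E = −n_x/n_z = 0.29845 and ∂z/∂N = −n_y/n_z = −0.23763.
Unit vector along 280° is (sin 280°, cos 280°) = (-0.9848, 0.1736).
Slope in that direction = a·(-0.9848) + b·(0.1736) = −0.33518.
Apparent dip = arctan|0.33518| = 18.5° (true dip is 20.9°, so apparent ≤ true as expected).

18.5°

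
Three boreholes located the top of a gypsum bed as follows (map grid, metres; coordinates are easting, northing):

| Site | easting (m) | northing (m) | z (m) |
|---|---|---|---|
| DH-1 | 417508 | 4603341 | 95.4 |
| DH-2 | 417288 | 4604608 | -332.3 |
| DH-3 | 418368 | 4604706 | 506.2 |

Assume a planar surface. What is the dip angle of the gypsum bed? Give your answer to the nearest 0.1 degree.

Two edge vectors: DH-1→DH-2 = (-220, 1267, -427.7), DH-1→DH-3 = (860, 1365, 410.8).
Normal n = (DH-1→DH-2) × (DH-1→DH-3) = (1104294.1, -277446, -1389920).
So ∂z/∂easting = −n_x/n_z = 0.79450 and ∂z/∂northing = −n_y/n_z = −0.19961.
Gradient magnitude |∇z| = √(a² + b²) = √(0.63123 + 0.03985) = 0.81919.
True dip = arctan(0.81919) = 39.3°, dipping toward WNW (azimuth ≈ 284°).

39.3°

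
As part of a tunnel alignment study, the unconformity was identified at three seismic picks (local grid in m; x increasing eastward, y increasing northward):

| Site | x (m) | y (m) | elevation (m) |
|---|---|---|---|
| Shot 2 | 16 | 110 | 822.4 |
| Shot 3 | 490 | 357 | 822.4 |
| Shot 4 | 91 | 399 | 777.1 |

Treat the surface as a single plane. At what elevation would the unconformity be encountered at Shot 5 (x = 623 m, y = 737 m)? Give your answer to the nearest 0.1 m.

766.1 m

Two edge vectors: Shot 2→Shot 3 = (474, 247, 0), Shot 2→Shot 4 = (75, 289, -45.3).
Normal n = (Shot 2→Shot 3) × (Shot 2→Shot 4) = (-11189.1, 21472.2, 118461).
So ∂z/∂x = −n_x/n_z = 0.09445 and ∂z/∂y = −n_y/n_z = −0.18126.
Intercept c from Shot 2: 822.4 − 1.51 + 19.94 = 840.83.
At (623, 737): z = 58.8 − 133.6 + 840.83 = 766.1 m.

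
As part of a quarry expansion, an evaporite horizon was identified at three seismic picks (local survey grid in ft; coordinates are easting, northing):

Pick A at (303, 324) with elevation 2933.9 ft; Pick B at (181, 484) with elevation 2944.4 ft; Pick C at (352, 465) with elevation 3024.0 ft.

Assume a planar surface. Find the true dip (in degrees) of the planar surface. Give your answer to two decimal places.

34.66°

Let the plane be z = a·easting + b·northing + c.
Pick B−Pick A: −122a + 160b = 10.5;  Pick C−Pick A: 49a + 141b = 90.1.
Solving gives a = 0.51655, b = 0.45950.
Gradient magnitude |∇z| = √(a² + b²) = √(0.26683 + 0.21114) = 0.69135.
True dip = arctan(0.69135) = 34.66°, dipping toward SW (azimuth ≈ 228°).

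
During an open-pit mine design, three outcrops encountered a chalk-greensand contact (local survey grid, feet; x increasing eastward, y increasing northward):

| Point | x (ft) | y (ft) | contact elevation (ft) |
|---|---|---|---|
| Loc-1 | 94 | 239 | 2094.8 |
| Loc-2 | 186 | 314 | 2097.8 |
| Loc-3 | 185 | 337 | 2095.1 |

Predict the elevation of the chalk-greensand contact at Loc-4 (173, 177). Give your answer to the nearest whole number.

2112 ft

Let the plane be z = a·x + b·y + c.
Loc-2−Loc-1: 92a + 75b = 3;  Loc-3−Loc-1: 91a + 98b = 0.3.
Solving gives a = 0.12392, b = −0.11200.
Then c = 2094.8 − a·94 − b·239 = 2109.92.
At (173, 177): z = 21.4 − 19.8 + 2109.92 = 2111.5 ft.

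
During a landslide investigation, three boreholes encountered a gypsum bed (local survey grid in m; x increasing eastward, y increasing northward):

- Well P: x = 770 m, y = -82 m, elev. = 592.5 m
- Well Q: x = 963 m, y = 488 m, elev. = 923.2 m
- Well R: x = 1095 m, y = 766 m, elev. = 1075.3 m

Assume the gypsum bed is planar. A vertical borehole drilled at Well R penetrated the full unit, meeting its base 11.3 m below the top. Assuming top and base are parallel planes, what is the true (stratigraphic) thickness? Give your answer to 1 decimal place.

Two edge vectors: Well P→Well Q = (193, 570, 330.7), Well P→Well R = (325, 848, 482.8).
Normal n = (Well P→Well Q) × (Well P→Well R) = (-5237.6, 14297.1, -21586).
So ∂z/∂x = −n_x/n_z = −0.24264 and ∂z/∂y = −n_y/n_z = 0.66233.
|∇z| = √(a²+b²) = 0.70538, so dip δ = arctan(0.70538) = 35.20°.
True thickness = vertical thickness × cos δ = 11.3 × cos 35.20° = 9.2 m.

9.2 m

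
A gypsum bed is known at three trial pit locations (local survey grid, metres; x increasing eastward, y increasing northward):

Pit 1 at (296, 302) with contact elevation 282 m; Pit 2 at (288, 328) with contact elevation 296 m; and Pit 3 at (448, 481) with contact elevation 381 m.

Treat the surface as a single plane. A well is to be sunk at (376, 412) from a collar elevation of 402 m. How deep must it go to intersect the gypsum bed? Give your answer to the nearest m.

Two edge vectors: Pit 1→Pit 2 = (-8, 26, 14), Pit 1→Pit 3 = (152, 179, 99).
Normal n = (Pit 1→Pit 2) × (Pit 1→Pit 3) = (68, 2920, -5384).
So ∂z/∂x = −n_x/n_z = 0.01263 and ∂z/∂y = −n_y/n_z = 0.54235.
Intercept c from Pit 1: 282 − 3.74 − 163.79 = 114.47.
At (376, 412): z_contact = 4.7 + 223.4 + 114.47 = 342.7 m.
Depth below ground = 402 − 342.7 = 59 m.

59 m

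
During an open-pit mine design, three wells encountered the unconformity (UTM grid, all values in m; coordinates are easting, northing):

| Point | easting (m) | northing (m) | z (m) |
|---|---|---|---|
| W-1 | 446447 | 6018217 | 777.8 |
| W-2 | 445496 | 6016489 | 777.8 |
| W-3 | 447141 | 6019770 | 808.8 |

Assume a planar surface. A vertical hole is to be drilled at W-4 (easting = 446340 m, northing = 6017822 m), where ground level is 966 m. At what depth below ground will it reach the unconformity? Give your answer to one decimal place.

Two edge vectors: W-1→W-2 = (-951, -1728, 0), W-1→W-3 = (694, 1553, 31).
Normal n = (W-1→W-2) × (W-1→W-3) = (-53568, 29481, -277671).
So ∂z/∂easting = −n_x/n_z = −0.192918958 and ∂z/∂northing = −n_y/n_z = 0.106172413.
Intercept c from W-1: 777.8 + 86128.09 − 638968.62 = −552062.73.
At (446340, 6017822): z_contact = −86107.45 + 638926.68 − 552062.73 = 756.50 m.
Depth below ground = 966 − 756.50 = 209.5 m.

209.5 m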